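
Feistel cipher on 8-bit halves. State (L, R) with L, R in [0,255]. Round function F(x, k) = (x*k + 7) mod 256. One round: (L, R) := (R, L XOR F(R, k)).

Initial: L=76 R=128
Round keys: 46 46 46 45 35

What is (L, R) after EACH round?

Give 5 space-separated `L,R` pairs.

Answer: 128,75 75,1 1,126 126,44 44,117

Derivation:
Round 1 (k=46): L=128 R=75
Round 2 (k=46): L=75 R=1
Round 3 (k=46): L=1 R=126
Round 4 (k=45): L=126 R=44
Round 5 (k=35): L=44 R=117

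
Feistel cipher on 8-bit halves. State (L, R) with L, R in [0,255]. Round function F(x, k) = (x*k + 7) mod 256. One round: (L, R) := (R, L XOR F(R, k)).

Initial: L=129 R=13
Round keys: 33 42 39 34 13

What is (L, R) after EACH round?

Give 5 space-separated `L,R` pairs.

Round 1 (k=33): L=13 R=53
Round 2 (k=42): L=53 R=180
Round 3 (k=39): L=180 R=70
Round 4 (k=34): L=70 R=231
Round 5 (k=13): L=231 R=132

Answer: 13,53 53,180 180,70 70,231 231,132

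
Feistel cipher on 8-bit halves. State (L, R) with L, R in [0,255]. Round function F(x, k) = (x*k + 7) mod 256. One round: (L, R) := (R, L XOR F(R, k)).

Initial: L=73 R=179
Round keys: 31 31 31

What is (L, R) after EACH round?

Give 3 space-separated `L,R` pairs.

Round 1 (k=31): L=179 R=253
Round 2 (k=31): L=253 R=25
Round 3 (k=31): L=25 R=243

Answer: 179,253 253,25 25,243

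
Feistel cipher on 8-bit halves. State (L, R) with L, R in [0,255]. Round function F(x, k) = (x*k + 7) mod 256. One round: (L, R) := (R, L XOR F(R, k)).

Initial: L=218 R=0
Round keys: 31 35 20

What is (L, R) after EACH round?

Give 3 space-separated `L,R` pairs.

Round 1 (k=31): L=0 R=221
Round 2 (k=35): L=221 R=62
Round 3 (k=20): L=62 R=2

Answer: 0,221 221,62 62,2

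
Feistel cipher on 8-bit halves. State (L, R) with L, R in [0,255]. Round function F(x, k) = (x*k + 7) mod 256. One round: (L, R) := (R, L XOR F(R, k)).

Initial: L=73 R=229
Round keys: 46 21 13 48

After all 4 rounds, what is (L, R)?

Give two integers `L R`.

Answer: 41 105

Derivation:
Round 1 (k=46): L=229 R=100
Round 2 (k=21): L=100 R=222
Round 3 (k=13): L=222 R=41
Round 4 (k=48): L=41 R=105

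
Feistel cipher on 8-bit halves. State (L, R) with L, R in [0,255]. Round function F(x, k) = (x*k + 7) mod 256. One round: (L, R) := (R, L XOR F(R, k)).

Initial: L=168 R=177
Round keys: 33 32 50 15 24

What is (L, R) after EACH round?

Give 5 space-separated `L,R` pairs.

Round 1 (k=33): L=177 R=112
Round 2 (k=32): L=112 R=182
Round 3 (k=50): L=182 R=227
Round 4 (k=15): L=227 R=226
Round 5 (k=24): L=226 R=212

Answer: 177,112 112,182 182,227 227,226 226,212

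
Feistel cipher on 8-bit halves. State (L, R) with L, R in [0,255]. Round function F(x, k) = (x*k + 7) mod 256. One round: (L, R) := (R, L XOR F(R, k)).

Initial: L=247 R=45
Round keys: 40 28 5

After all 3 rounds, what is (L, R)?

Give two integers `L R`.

Answer: 10 193

Derivation:
Round 1 (k=40): L=45 R=248
Round 2 (k=28): L=248 R=10
Round 3 (k=5): L=10 R=193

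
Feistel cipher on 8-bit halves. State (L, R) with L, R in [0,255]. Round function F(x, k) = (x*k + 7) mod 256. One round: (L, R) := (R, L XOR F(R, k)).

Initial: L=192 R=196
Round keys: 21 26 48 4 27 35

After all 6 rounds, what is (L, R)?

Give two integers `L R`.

Answer: 85 144

Derivation:
Round 1 (k=21): L=196 R=219
Round 2 (k=26): L=219 R=129
Round 3 (k=48): L=129 R=236
Round 4 (k=4): L=236 R=54
Round 5 (k=27): L=54 R=85
Round 6 (k=35): L=85 R=144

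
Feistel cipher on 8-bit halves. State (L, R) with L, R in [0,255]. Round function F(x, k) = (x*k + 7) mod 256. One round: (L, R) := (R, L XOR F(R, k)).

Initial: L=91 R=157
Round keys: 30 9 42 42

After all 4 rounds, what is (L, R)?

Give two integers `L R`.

Round 1 (k=30): L=157 R=54
Round 2 (k=9): L=54 R=112
Round 3 (k=42): L=112 R=81
Round 4 (k=42): L=81 R=33

Answer: 81 33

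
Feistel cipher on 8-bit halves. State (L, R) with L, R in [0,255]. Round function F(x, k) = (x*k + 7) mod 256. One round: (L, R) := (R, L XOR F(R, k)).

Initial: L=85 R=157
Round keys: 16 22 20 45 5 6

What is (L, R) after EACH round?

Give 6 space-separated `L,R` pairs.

Round 1 (k=16): L=157 R=130
Round 2 (k=22): L=130 R=174
Round 3 (k=20): L=174 R=29
Round 4 (k=45): L=29 R=142
Round 5 (k=5): L=142 R=208
Round 6 (k=6): L=208 R=105

Answer: 157,130 130,174 174,29 29,142 142,208 208,105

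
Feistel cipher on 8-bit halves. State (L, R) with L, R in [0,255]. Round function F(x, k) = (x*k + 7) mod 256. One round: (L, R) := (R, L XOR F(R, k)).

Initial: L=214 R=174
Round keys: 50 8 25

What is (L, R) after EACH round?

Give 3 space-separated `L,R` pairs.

Answer: 174,213 213,1 1,245

Derivation:
Round 1 (k=50): L=174 R=213
Round 2 (k=8): L=213 R=1
Round 3 (k=25): L=1 R=245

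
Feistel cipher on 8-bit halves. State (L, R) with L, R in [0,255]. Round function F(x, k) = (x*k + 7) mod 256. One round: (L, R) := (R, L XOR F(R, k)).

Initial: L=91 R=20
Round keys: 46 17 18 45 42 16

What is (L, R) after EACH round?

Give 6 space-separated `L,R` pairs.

Round 1 (k=46): L=20 R=196
Round 2 (k=17): L=196 R=31
Round 3 (k=18): L=31 R=241
Round 4 (k=45): L=241 R=123
Round 5 (k=42): L=123 R=196
Round 6 (k=16): L=196 R=60

Answer: 20,196 196,31 31,241 241,123 123,196 196,60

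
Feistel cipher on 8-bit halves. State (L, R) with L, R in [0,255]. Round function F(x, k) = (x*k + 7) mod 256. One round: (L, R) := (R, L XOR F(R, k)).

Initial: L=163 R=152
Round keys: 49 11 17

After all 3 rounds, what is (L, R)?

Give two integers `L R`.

Round 1 (k=49): L=152 R=188
Round 2 (k=11): L=188 R=131
Round 3 (k=17): L=131 R=6

Answer: 131 6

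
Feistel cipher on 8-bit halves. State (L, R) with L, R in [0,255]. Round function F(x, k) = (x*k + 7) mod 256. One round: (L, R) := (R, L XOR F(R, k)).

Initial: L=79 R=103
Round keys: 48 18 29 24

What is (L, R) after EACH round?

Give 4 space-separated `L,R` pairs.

Round 1 (k=48): L=103 R=24
Round 2 (k=18): L=24 R=208
Round 3 (k=29): L=208 R=143
Round 4 (k=24): L=143 R=191

Answer: 103,24 24,208 208,143 143,191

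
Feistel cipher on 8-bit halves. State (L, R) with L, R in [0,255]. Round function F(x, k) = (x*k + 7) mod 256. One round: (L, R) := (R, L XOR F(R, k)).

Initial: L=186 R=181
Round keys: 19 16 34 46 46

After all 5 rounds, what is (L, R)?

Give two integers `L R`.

Round 1 (k=19): L=181 R=204
Round 2 (k=16): L=204 R=114
Round 3 (k=34): L=114 R=231
Round 4 (k=46): L=231 R=251
Round 5 (k=46): L=251 R=198

Answer: 251 198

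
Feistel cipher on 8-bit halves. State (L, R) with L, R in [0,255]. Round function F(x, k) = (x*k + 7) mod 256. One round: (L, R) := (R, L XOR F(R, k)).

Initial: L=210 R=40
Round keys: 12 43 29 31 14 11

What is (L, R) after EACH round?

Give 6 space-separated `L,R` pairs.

Answer: 40,53 53,198 198,64 64,1 1,85 85,175

Derivation:
Round 1 (k=12): L=40 R=53
Round 2 (k=43): L=53 R=198
Round 3 (k=29): L=198 R=64
Round 4 (k=31): L=64 R=1
Round 5 (k=14): L=1 R=85
Round 6 (k=11): L=85 R=175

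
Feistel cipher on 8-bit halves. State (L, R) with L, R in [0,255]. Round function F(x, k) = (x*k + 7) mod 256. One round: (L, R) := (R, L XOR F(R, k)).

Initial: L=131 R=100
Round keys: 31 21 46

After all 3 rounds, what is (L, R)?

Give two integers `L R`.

Answer: 67 177

Derivation:
Round 1 (k=31): L=100 R=160
Round 2 (k=21): L=160 R=67
Round 3 (k=46): L=67 R=177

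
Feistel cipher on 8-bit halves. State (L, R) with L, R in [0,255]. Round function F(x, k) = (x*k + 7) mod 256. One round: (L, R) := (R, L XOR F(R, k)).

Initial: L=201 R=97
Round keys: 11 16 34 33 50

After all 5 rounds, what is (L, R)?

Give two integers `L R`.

Answer: 89 225

Derivation:
Round 1 (k=11): L=97 R=251
Round 2 (k=16): L=251 R=214
Round 3 (k=34): L=214 R=136
Round 4 (k=33): L=136 R=89
Round 5 (k=50): L=89 R=225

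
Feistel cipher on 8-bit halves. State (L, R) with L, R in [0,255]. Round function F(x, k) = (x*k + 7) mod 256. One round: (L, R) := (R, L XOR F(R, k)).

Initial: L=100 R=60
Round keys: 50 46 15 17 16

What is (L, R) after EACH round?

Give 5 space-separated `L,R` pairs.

Answer: 60,219 219,93 93,161 161,229 229,246

Derivation:
Round 1 (k=50): L=60 R=219
Round 2 (k=46): L=219 R=93
Round 3 (k=15): L=93 R=161
Round 4 (k=17): L=161 R=229
Round 5 (k=16): L=229 R=246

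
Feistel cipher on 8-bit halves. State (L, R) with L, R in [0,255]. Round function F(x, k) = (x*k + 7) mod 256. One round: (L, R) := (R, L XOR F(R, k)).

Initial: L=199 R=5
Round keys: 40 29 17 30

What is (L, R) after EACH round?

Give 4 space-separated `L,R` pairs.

Round 1 (k=40): L=5 R=8
Round 2 (k=29): L=8 R=234
Round 3 (k=17): L=234 R=153
Round 4 (k=30): L=153 R=31

Answer: 5,8 8,234 234,153 153,31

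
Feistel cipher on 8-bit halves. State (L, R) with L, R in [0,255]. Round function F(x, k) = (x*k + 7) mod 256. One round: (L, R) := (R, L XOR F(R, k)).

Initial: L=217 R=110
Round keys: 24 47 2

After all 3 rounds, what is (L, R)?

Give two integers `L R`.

Round 1 (k=24): L=110 R=142
Round 2 (k=47): L=142 R=119
Round 3 (k=2): L=119 R=123

Answer: 119 123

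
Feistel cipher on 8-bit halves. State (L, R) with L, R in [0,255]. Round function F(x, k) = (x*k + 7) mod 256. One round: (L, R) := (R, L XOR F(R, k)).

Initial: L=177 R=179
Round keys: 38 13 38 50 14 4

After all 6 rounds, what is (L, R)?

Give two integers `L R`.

Round 1 (k=38): L=179 R=40
Round 2 (k=13): L=40 R=188
Round 3 (k=38): L=188 R=199
Round 4 (k=50): L=199 R=89
Round 5 (k=14): L=89 R=34
Round 6 (k=4): L=34 R=214

Answer: 34 214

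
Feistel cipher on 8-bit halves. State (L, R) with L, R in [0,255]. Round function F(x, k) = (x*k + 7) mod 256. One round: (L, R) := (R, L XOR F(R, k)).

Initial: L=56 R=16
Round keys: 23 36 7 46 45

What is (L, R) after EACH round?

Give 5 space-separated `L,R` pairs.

Round 1 (k=23): L=16 R=79
Round 2 (k=36): L=79 R=51
Round 3 (k=7): L=51 R=35
Round 4 (k=46): L=35 R=98
Round 5 (k=45): L=98 R=98

Answer: 16,79 79,51 51,35 35,98 98,98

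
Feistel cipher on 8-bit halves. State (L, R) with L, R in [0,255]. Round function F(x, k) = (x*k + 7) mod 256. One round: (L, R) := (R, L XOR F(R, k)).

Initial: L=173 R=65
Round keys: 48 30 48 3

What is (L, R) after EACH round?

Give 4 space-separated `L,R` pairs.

Answer: 65,154 154,82 82,253 253,172

Derivation:
Round 1 (k=48): L=65 R=154
Round 2 (k=30): L=154 R=82
Round 3 (k=48): L=82 R=253
Round 4 (k=3): L=253 R=172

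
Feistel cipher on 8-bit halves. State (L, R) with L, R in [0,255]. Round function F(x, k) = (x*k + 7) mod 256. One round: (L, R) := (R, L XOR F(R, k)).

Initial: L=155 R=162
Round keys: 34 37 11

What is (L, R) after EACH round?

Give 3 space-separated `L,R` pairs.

Answer: 162,16 16,245 245,158

Derivation:
Round 1 (k=34): L=162 R=16
Round 2 (k=37): L=16 R=245
Round 3 (k=11): L=245 R=158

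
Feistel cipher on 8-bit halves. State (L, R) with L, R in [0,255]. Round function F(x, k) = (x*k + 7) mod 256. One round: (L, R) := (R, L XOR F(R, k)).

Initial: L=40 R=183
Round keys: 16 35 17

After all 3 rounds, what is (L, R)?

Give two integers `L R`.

Round 1 (k=16): L=183 R=95
Round 2 (k=35): L=95 R=179
Round 3 (k=17): L=179 R=181

Answer: 179 181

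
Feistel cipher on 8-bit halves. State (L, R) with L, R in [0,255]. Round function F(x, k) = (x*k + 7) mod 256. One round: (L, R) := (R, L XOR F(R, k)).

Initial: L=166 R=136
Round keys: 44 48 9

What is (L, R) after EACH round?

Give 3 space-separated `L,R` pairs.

Round 1 (k=44): L=136 R=193
Round 2 (k=48): L=193 R=191
Round 3 (k=9): L=191 R=127

Answer: 136,193 193,191 191,127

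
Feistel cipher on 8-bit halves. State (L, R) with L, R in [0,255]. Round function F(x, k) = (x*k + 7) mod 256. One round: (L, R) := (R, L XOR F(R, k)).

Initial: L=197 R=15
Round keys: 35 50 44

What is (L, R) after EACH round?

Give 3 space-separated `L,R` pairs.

Answer: 15,209 209,214 214,30

Derivation:
Round 1 (k=35): L=15 R=209
Round 2 (k=50): L=209 R=214
Round 3 (k=44): L=214 R=30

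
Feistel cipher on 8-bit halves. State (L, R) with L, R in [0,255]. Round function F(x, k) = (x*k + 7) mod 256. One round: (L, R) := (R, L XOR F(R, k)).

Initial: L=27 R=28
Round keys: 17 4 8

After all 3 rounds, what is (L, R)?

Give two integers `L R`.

Answer: 251 39

Derivation:
Round 1 (k=17): L=28 R=248
Round 2 (k=4): L=248 R=251
Round 3 (k=8): L=251 R=39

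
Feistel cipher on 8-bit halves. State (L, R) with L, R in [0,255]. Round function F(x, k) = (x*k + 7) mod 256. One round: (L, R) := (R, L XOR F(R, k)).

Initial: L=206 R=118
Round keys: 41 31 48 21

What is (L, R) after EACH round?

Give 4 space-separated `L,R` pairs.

Round 1 (k=41): L=118 R=35
Round 2 (k=31): L=35 R=50
Round 3 (k=48): L=50 R=68
Round 4 (k=21): L=68 R=169

Answer: 118,35 35,50 50,68 68,169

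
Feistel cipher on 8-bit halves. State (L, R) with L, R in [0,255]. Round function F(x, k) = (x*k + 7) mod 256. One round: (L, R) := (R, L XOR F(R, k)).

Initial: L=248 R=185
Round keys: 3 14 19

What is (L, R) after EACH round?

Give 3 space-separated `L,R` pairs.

Answer: 185,202 202,170 170,111

Derivation:
Round 1 (k=3): L=185 R=202
Round 2 (k=14): L=202 R=170
Round 3 (k=19): L=170 R=111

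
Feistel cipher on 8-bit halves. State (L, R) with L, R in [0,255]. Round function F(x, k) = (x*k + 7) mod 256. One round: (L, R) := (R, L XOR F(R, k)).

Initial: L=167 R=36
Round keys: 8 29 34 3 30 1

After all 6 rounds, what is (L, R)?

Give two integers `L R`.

Round 1 (k=8): L=36 R=128
Round 2 (k=29): L=128 R=163
Round 3 (k=34): L=163 R=45
Round 4 (k=3): L=45 R=45
Round 5 (k=30): L=45 R=96
Round 6 (k=1): L=96 R=74

Answer: 96 74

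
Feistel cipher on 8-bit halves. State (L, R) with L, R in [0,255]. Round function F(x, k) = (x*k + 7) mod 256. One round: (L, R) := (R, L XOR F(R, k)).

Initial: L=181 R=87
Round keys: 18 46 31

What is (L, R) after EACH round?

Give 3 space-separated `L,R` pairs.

Answer: 87,144 144,176 176,199

Derivation:
Round 1 (k=18): L=87 R=144
Round 2 (k=46): L=144 R=176
Round 3 (k=31): L=176 R=199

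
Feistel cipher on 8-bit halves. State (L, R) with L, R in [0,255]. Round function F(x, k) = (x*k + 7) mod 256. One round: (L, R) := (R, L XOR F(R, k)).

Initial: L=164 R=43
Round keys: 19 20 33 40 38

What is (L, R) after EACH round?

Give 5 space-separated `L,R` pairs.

Round 1 (k=19): L=43 R=156
Round 2 (k=20): L=156 R=28
Round 3 (k=33): L=28 R=63
Round 4 (k=40): L=63 R=195
Round 5 (k=38): L=195 R=198

Answer: 43,156 156,28 28,63 63,195 195,198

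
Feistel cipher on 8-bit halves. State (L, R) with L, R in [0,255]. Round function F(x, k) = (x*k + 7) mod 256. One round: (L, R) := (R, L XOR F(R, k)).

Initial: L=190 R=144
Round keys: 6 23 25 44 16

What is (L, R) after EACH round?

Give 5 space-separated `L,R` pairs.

Answer: 144,217 217,22 22,244 244,225 225,227

Derivation:
Round 1 (k=6): L=144 R=217
Round 2 (k=23): L=217 R=22
Round 3 (k=25): L=22 R=244
Round 4 (k=44): L=244 R=225
Round 5 (k=16): L=225 R=227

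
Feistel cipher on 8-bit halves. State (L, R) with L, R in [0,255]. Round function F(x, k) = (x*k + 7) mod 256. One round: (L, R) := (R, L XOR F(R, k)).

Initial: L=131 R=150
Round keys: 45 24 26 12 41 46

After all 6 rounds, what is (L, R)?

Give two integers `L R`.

Round 1 (k=45): L=150 R=230
Round 2 (k=24): L=230 R=1
Round 3 (k=26): L=1 R=199
Round 4 (k=12): L=199 R=90
Round 5 (k=41): L=90 R=182
Round 6 (k=46): L=182 R=225

Answer: 182 225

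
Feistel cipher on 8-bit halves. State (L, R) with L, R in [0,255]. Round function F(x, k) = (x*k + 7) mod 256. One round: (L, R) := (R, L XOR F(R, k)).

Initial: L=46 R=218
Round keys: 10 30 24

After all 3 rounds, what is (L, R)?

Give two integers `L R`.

Round 1 (k=10): L=218 R=165
Round 2 (k=30): L=165 R=135
Round 3 (k=24): L=135 R=10

Answer: 135 10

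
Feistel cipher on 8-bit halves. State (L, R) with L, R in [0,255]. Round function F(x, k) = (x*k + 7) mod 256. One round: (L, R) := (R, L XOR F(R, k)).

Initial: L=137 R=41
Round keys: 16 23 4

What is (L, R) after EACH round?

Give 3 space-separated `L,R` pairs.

Round 1 (k=16): L=41 R=30
Round 2 (k=23): L=30 R=144
Round 3 (k=4): L=144 R=89

Answer: 41,30 30,144 144,89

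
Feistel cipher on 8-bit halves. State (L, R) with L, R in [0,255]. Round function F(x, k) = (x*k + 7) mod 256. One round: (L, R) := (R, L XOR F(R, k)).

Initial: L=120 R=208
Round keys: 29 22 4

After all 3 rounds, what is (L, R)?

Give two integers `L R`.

Round 1 (k=29): L=208 R=239
Round 2 (k=22): L=239 R=65
Round 3 (k=4): L=65 R=228

Answer: 65 228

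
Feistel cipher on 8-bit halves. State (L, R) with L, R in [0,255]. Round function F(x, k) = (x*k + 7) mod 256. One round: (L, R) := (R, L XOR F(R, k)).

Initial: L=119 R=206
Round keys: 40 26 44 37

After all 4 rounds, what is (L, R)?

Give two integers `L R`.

Answer: 211 207

Derivation:
Round 1 (k=40): L=206 R=64
Round 2 (k=26): L=64 R=73
Round 3 (k=44): L=73 R=211
Round 4 (k=37): L=211 R=207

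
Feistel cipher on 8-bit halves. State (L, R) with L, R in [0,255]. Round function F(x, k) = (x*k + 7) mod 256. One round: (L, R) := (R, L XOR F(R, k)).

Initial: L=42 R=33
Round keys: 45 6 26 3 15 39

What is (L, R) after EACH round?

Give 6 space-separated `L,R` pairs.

Round 1 (k=45): L=33 R=254
Round 2 (k=6): L=254 R=218
Round 3 (k=26): L=218 R=213
Round 4 (k=3): L=213 R=92
Round 5 (k=15): L=92 R=190
Round 6 (k=39): L=190 R=165

Answer: 33,254 254,218 218,213 213,92 92,190 190,165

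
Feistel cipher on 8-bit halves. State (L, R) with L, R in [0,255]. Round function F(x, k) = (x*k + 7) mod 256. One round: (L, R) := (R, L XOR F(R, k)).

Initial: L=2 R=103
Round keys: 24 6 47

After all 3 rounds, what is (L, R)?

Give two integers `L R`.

Answer: 114 88

Derivation:
Round 1 (k=24): L=103 R=173
Round 2 (k=6): L=173 R=114
Round 3 (k=47): L=114 R=88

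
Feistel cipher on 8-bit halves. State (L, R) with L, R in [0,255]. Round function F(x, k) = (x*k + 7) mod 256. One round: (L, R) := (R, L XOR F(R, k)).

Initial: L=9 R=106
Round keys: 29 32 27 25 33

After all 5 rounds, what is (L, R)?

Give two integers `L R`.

Answer: 112 241

Derivation:
Round 1 (k=29): L=106 R=0
Round 2 (k=32): L=0 R=109
Round 3 (k=27): L=109 R=134
Round 4 (k=25): L=134 R=112
Round 5 (k=33): L=112 R=241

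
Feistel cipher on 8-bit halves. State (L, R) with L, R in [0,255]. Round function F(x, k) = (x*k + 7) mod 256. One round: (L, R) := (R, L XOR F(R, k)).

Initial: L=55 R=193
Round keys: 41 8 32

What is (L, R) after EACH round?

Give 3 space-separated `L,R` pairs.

Answer: 193,199 199,254 254,0

Derivation:
Round 1 (k=41): L=193 R=199
Round 2 (k=8): L=199 R=254
Round 3 (k=32): L=254 R=0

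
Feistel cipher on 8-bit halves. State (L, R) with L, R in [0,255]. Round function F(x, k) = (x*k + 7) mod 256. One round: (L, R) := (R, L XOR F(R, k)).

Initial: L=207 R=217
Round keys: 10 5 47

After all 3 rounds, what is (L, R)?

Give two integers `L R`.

Answer: 84 61

Derivation:
Round 1 (k=10): L=217 R=78
Round 2 (k=5): L=78 R=84
Round 3 (k=47): L=84 R=61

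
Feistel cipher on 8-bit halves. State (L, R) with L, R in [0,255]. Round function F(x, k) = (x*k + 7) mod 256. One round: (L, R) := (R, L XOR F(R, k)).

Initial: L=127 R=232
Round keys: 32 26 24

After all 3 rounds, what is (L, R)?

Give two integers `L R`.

Round 1 (k=32): L=232 R=120
Round 2 (k=26): L=120 R=223
Round 3 (k=24): L=223 R=151

Answer: 223 151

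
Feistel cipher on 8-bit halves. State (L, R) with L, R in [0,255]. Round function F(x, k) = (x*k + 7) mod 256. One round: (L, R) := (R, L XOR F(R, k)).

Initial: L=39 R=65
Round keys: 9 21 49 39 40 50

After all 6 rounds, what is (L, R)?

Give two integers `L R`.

Round 1 (k=9): L=65 R=119
Round 2 (k=21): L=119 R=139
Round 3 (k=49): L=139 R=213
Round 4 (k=39): L=213 R=241
Round 5 (k=40): L=241 R=122
Round 6 (k=50): L=122 R=42

Answer: 122 42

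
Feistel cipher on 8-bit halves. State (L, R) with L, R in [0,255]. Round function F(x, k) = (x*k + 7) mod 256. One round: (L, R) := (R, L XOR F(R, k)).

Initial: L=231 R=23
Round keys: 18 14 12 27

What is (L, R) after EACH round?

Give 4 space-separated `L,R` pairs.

Round 1 (k=18): L=23 R=66
Round 2 (k=14): L=66 R=180
Round 3 (k=12): L=180 R=53
Round 4 (k=27): L=53 R=42

Answer: 23,66 66,180 180,53 53,42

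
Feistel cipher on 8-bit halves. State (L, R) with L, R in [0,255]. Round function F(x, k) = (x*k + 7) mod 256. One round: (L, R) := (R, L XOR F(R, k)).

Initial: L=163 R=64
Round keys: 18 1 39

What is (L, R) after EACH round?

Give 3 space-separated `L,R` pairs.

Answer: 64,36 36,107 107,112

Derivation:
Round 1 (k=18): L=64 R=36
Round 2 (k=1): L=36 R=107
Round 3 (k=39): L=107 R=112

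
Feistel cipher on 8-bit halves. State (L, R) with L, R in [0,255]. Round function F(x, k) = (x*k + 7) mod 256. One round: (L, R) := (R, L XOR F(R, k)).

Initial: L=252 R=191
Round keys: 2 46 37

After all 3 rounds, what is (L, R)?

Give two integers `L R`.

Round 1 (k=2): L=191 R=121
Round 2 (k=46): L=121 R=122
Round 3 (k=37): L=122 R=208

Answer: 122 208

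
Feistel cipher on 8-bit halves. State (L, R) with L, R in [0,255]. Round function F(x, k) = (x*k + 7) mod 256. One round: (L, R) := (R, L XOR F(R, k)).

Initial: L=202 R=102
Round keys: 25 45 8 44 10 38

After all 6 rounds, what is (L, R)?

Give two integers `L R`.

Answer: 85 182

Derivation:
Round 1 (k=25): L=102 R=55
Round 2 (k=45): L=55 R=212
Round 3 (k=8): L=212 R=144
Round 4 (k=44): L=144 R=19
Round 5 (k=10): L=19 R=85
Round 6 (k=38): L=85 R=182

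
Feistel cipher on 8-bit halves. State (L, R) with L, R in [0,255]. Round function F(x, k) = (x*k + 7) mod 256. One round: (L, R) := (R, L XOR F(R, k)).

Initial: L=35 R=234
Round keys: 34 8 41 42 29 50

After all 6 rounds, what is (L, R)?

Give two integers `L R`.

Round 1 (k=34): L=234 R=56
Round 2 (k=8): L=56 R=45
Round 3 (k=41): L=45 R=4
Round 4 (k=42): L=4 R=130
Round 5 (k=29): L=130 R=197
Round 6 (k=50): L=197 R=3

Answer: 197 3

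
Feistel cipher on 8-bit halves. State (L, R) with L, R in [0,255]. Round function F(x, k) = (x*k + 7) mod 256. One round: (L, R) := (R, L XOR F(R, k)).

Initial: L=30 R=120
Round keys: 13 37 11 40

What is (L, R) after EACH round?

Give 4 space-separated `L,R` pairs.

Answer: 120,1 1,84 84,162 162,3

Derivation:
Round 1 (k=13): L=120 R=1
Round 2 (k=37): L=1 R=84
Round 3 (k=11): L=84 R=162
Round 4 (k=40): L=162 R=3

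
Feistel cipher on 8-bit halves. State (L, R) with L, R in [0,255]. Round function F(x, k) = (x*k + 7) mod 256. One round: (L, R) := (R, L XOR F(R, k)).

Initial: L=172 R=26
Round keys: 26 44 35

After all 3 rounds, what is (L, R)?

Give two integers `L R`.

Round 1 (k=26): L=26 R=7
Round 2 (k=44): L=7 R=33
Round 3 (k=35): L=33 R=141

Answer: 33 141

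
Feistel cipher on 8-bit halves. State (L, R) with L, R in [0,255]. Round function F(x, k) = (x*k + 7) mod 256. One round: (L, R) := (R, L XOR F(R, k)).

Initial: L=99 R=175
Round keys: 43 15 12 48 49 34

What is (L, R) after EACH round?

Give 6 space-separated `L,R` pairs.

Round 1 (k=43): L=175 R=15
Round 2 (k=15): L=15 R=71
Round 3 (k=12): L=71 R=84
Round 4 (k=48): L=84 R=128
Round 5 (k=49): L=128 R=211
Round 6 (k=34): L=211 R=141

Answer: 175,15 15,71 71,84 84,128 128,211 211,141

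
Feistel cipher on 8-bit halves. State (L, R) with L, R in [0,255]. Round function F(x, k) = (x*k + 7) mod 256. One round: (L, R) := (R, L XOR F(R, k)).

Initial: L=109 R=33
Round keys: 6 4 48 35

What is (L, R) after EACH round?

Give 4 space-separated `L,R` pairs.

Answer: 33,160 160,166 166,135 135,218

Derivation:
Round 1 (k=6): L=33 R=160
Round 2 (k=4): L=160 R=166
Round 3 (k=48): L=166 R=135
Round 4 (k=35): L=135 R=218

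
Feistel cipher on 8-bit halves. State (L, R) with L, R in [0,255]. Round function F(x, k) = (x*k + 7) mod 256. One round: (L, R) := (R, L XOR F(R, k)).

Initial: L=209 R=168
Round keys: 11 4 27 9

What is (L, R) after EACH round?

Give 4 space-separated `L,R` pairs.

Round 1 (k=11): L=168 R=238
Round 2 (k=4): L=238 R=23
Round 3 (k=27): L=23 R=154
Round 4 (k=9): L=154 R=102

Answer: 168,238 238,23 23,154 154,102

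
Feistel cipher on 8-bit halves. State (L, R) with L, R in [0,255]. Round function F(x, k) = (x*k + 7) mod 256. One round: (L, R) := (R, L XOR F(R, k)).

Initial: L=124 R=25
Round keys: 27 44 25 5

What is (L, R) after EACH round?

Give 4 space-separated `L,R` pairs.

Answer: 25,214 214,214 214,59 59,248

Derivation:
Round 1 (k=27): L=25 R=214
Round 2 (k=44): L=214 R=214
Round 3 (k=25): L=214 R=59
Round 4 (k=5): L=59 R=248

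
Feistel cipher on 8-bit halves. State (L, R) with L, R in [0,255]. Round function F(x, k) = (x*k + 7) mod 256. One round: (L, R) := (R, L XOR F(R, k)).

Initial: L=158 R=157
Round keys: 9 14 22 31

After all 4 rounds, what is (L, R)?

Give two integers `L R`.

Answer: 137 0

Derivation:
Round 1 (k=9): L=157 R=18
Round 2 (k=14): L=18 R=158
Round 3 (k=22): L=158 R=137
Round 4 (k=31): L=137 R=0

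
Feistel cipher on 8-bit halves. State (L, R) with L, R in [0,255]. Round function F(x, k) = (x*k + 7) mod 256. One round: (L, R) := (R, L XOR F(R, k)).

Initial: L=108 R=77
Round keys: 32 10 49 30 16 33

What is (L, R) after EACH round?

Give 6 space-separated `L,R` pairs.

Answer: 77,203 203,184 184,244 244,39 39,131 131,205

Derivation:
Round 1 (k=32): L=77 R=203
Round 2 (k=10): L=203 R=184
Round 3 (k=49): L=184 R=244
Round 4 (k=30): L=244 R=39
Round 5 (k=16): L=39 R=131
Round 6 (k=33): L=131 R=205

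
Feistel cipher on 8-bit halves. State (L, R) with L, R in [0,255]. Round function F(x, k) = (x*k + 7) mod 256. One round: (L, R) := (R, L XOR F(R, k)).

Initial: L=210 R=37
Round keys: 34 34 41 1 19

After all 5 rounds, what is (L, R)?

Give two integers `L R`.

Round 1 (k=34): L=37 R=35
Round 2 (k=34): L=35 R=136
Round 3 (k=41): L=136 R=236
Round 4 (k=1): L=236 R=123
Round 5 (k=19): L=123 R=196

Answer: 123 196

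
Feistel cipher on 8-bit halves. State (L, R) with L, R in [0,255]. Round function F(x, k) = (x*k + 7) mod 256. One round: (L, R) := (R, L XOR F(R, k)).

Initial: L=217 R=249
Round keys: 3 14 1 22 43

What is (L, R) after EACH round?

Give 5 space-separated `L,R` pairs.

Round 1 (k=3): L=249 R=43
Round 2 (k=14): L=43 R=152
Round 3 (k=1): L=152 R=180
Round 4 (k=22): L=180 R=231
Round 5 (k=43): L=231 R=96

Answer: 249,43 43,152 152,180 180,231 231,96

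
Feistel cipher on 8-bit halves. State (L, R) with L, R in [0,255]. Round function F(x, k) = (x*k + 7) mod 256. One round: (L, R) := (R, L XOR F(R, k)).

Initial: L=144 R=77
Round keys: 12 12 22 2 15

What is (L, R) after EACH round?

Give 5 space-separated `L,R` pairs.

Round 1 (k=12): L=77 R=51
Round 2 (k=12): L=51 R=38
Round 3 (k=22): L=38 R=120
Round 4 (k=2): L=120 R=209
Round 5 (k=15): L=209 R=62

Answer: 77,51 51,38 38,120 120,209 209,62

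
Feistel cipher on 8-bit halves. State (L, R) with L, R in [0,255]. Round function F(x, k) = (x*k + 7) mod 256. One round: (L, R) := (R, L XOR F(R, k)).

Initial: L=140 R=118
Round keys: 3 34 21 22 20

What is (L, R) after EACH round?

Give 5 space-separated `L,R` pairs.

Round 1 (k=3): L=118 R=229
Round 2 (k=34): L=229 R=7
Round 3 (k=21): L=7 R=127
Round 4 (k=22): L=127 R=246
Round 5 (k=20): L=246 R=64

Answer: 118,229 229,7 7,127 127,246 246,64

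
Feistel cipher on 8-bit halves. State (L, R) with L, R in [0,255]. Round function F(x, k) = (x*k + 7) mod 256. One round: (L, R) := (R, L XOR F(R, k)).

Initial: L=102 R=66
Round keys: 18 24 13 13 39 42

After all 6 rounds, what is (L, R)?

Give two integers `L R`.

Round 1 (k=18): L=66 R=205
Round 2 (k=24): L=205 R=125
Round 3 (k=13): L=125 R=173
Round 4 (k=13): L=173 R=173
Round 5 (k=39): L=173 R=207
Round 6 (k=42): L=207 R=80

Answer: 207 80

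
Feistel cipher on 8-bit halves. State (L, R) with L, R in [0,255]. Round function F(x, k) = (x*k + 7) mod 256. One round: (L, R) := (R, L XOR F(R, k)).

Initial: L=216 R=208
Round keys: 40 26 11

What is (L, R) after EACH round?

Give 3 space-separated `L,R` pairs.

Answer: 208,95 95,125 125,57

Derivation:
Round 1 (k=40): L=208 R=95
Round 2 (k=26): L=95 R=125
Round 3 (k=11): L=125 R=57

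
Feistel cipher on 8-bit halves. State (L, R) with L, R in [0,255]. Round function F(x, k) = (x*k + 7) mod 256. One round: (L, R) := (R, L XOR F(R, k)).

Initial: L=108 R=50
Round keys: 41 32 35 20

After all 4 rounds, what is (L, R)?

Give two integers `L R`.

Answer: 3 214

Derivation:
Round 1 (k=41): L=50 R=101
Round 2 (k=32): L=101 R=149
Round 3 (k=35): L=149 R=3
Round 4 (k=20): L=3 R=214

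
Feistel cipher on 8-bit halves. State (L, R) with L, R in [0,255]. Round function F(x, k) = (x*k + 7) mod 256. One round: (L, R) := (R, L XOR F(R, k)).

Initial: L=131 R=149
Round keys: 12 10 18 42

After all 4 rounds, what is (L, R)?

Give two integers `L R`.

Answer: 203 199

Derivation:
Round 1 (k=12): L=149 R=128
Round 2 (k=10): L=128 R=146
Round 3 (k=18): L=146 R=203
Round 4 (k=42): L=203 R=199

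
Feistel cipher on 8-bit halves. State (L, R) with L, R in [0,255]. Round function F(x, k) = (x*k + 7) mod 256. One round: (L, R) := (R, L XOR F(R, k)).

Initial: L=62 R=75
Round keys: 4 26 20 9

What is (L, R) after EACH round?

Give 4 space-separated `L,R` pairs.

Round 1 (k=4): L=75 R=13
Round 2 (k=26): L=13 R=18
Round 3 (k=20): L=18 R=98
Round 4 (k=9): L=98 R=107

Answer: 75,13 13,18 18,98 98,107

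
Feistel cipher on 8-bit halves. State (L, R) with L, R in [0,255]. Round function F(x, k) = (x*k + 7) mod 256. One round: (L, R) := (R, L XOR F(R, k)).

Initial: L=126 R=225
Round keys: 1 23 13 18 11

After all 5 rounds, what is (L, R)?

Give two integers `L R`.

Answer: 153 235

Derivation:
Round 1 (k=1): L=225 R=150
Round 2 (k=23): L=150 R=96
Round 3 (k=13): L=96 R=113
Round 4 (k=18): L=113 R=153
Round 5 (k=11): L=153 R=235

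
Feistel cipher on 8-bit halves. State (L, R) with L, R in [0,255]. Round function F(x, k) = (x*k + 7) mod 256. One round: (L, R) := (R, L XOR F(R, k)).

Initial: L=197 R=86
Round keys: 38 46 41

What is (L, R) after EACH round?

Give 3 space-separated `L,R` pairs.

Answer: 86,14 14,221 221,98

Derivation:
Round 1 (k=38): L=86 R=14
Round 2 (k=46): L=14 R=221
Round 3 (k=41): L=221 R=98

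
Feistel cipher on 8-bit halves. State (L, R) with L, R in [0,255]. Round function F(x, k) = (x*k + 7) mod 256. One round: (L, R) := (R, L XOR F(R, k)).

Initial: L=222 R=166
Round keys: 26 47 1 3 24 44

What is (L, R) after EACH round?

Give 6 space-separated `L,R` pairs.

Round 1 (k=26): L=166 R=61
Round 2 (k=47): L=61 R=156
Round 3 (k=1): L=156 R=158
Round 4 (k=3): L=158 R=125
Round 5 (k=24): L=125 R=33
Round 6 (k=44): L=33 R=206

Answer: 166,61 61,156 156,158 158,125 125,33 33,206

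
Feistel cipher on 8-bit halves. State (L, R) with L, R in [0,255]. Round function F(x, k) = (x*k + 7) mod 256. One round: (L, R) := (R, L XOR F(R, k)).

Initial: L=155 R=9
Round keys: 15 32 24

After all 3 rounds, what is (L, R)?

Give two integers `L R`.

Round 1 (k=15): L=9 R=21
Round 2 (k=32): L=21 R=174
Round 3 (k=24): L=174 R=66

Answer: 174 66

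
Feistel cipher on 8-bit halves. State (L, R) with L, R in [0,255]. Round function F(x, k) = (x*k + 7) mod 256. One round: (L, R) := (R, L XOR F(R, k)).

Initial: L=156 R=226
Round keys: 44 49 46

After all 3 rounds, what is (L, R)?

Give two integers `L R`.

Answer: 56 84

Derivation:
Round 1 (k=44): L=226 R=67
Round 2 (k=49): L=67 R=56
Round 3 (k=46): L=56 R=84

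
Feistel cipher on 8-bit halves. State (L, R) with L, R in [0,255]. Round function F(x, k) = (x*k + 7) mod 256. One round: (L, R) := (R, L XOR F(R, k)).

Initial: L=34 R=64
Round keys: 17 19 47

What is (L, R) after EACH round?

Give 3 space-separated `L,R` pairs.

Answer: 64,101 101,198 198,4

Derivation:
Round 1 (k=17): L=64 R=101
Round 2 (k=19): L=101 R=198
Round 3 (k=47): L=198 R=4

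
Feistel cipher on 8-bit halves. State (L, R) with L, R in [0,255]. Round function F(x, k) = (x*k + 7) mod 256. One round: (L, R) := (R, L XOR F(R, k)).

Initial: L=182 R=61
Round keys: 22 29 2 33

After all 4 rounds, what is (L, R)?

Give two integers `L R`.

Answer: 158 214

Derivation:
Round 1 (k=22): L=61 R=243
Round 2 (k=29): L=243 R=179
Round 3 (k=2): L=179 R=158
Round 4 (k=33): L=158 R=214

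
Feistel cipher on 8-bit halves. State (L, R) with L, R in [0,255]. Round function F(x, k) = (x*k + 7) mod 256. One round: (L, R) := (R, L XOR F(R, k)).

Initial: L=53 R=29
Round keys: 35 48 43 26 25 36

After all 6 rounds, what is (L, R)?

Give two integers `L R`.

Answer: 70 6

Derivation:
Round 1 (k=35): L=29 R=203
Round 2 (k=48): L=203 R=10
Round 3 (k=43): L=10 R=126
Round 4 (k=26): L=126 R=217
Round 5 (k=25): L=217 R=70
Round 6 (k=36): L=70 R=6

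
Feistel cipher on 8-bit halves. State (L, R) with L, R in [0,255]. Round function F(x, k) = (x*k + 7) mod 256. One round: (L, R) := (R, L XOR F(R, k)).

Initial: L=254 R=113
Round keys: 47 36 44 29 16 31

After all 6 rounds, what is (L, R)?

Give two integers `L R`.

Answer: 176 195

Derivation:
Round 1 (k=47): L=113 R=56
Round 2 (k=36): L=56 R=150
Round 3 (k=44): L=150 R=247
Round 4 (k=29): L=247 R=148
Round 5 (k=16): L=148 R=176
Round 6 (k=31): L=176 R=195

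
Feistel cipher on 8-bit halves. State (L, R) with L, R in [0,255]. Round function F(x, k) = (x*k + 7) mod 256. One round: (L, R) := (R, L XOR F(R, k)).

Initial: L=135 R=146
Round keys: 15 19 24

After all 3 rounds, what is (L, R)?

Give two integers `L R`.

Round 1 (k=15): L=146 R=18
Round 2 (k=19): L=18 R=207
Round 3 (k=24): L=207 R=125

Answer: 207 125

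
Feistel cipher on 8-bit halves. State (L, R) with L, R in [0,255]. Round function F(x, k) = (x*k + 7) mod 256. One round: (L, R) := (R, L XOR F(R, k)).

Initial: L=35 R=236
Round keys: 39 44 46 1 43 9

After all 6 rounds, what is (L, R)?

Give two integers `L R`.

Round 1 (k=39): L=236 R=216
Round 2 (k=44): L=216 R=203
Round 3 (k=46): L=203 R=89
Round 4 (k=1): L=89 R=171
Round 5 (k=43): L=171 R=153
Round 6 (k=9): L=153 R=195

Answer: 153 195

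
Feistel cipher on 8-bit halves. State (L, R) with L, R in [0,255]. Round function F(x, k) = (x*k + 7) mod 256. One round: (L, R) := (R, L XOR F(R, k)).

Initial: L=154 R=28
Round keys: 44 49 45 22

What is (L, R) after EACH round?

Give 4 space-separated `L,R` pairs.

Round 1 (k=44): L=28 R=77
Round 2 (k=49): L=77 R=216
Round 3 (k=45): L=216 R=178
Round 4 (k=22): L=178 R=139

Answer: 28,77 77,216 216,178 178,139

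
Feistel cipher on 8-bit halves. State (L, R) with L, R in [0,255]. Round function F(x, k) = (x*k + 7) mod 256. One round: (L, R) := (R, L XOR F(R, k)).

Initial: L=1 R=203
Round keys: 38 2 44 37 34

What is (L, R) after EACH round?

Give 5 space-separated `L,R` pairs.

Answer: 203,40 40,156 156,255 255,126 126,60

Derivation:
Round 1 (k=38): L=203 R=40
Round 2 (k=2): L=40 R=156
Round 3 (k=44): L=156 R=255
Round 4 (k=37): L=255 R=126
Round 5 (k=34): L=126 R=60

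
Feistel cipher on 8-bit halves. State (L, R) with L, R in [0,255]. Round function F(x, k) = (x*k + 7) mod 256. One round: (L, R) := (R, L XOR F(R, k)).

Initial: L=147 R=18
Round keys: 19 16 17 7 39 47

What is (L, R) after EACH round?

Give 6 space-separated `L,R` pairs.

Answer: 18,206 206,245 245,130 130,96 96,37 37,178

Derivation:
Round 1 (k=19): L=18 R=206
Round 2 (k=16): L=206 R=245
Round 3 (k=17): L=245 R=130
Round 4 (k=7): L=130 R=96
Round 5 (k=39): L=96 R=37
Round 6 (k=47): L=37 R=178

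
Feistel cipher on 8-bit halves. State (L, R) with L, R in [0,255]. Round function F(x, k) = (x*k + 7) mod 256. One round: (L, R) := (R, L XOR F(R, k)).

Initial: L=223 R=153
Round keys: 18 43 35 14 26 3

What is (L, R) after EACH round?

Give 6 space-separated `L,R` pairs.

Answer: 153,22 22,32 32,113 113,21 21,88 88,26

Derivation:
Round 1 (k=18): L=153 R=22
Round 2 (k=43): L=22 R=32
Round 3 (k=35): L=32 R=113
Round 4 (k=14): L=113 R=21
Round 5 (k=26): L=21 R=88
Round 6 (k=3): L=88 R=26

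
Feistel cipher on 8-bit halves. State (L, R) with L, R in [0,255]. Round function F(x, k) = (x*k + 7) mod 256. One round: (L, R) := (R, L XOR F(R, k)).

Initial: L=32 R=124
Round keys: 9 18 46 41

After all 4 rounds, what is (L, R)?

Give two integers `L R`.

Round 1 (k=9): L=124 R=67
Round 2 (k=18): L=67 R=193
Round 3 (k=46): L=193 R=246
Round 4 (k=41): L=246 R=172

Answer: 246 172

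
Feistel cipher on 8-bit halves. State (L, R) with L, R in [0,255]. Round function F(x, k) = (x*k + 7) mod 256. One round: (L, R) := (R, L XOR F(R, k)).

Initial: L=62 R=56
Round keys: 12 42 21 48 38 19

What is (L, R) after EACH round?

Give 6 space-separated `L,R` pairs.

Round 1 (k=12): L=56 R=153
Round 2 (k=42): L=153 R=25
Round 3 (k=21): L=25 R=141
Round 4 (k=48): L=141 R=110
Round 5 (k=38): L=110 R=214
Round 6 (k=19): L=214 R=135

Answer: 56,153 153,25 25,141 141,110 110,214 214,135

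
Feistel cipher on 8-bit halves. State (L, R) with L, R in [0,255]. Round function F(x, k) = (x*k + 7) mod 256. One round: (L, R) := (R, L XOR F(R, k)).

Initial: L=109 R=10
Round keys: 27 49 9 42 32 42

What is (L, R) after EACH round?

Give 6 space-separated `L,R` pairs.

Answer: 10,120 120,245 245,220 220,234 234,155 155,159

Derivation:
Round 1 (k=27): L=10 R=120
Round 2 (k=49): L=120 R=245
Round 3 (k=9): L=245 R=220
Round 4 (k=42): L=220 R=234
Round 5 (k=32): L=234 R=155
Round 6 (k=42): L=155 R=159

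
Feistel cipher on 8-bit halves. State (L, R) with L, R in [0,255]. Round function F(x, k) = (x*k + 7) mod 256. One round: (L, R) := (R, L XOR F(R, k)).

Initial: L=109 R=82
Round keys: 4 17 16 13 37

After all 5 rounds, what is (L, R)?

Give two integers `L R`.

Answer: 131 99

Derivation:
Round 1 (k=4): L=82 R=34
Round 2 (k=17): L=34 R=27
Round 3 (k=16): L=27 R=149
Round 4 (k=13): L=149 R=131
Round 5 (k=37): L=131 R=99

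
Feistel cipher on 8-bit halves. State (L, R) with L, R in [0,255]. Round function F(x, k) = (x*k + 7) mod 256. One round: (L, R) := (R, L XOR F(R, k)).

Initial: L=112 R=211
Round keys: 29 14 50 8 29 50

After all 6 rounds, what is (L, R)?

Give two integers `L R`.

Answer: 171 90

Derivation:
Round 1 (k=29): L=211 R=158
Round 2 (k=14): L=158 R=120
Round 3 (k=50): L=120 R=233
Round 4 (k=8): L=233 R=55
Round 5 (k=29): L=55 R=171
Round 6 (k=50): L=171 R=90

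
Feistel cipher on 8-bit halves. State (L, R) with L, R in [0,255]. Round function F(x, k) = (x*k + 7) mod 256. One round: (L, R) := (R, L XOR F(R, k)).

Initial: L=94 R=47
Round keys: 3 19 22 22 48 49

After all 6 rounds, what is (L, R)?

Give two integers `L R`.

Round 1 (k=3): L=47 R=202
Round 2 (k=19): L=202 R=42
Round 3 (k=22): L=42 R=105
Round 4 (k=22): L=105 R=39
Round 5 (k=48): L=39 R=62
Round 6 (k=49): L=62 R=194

Answer: 62 194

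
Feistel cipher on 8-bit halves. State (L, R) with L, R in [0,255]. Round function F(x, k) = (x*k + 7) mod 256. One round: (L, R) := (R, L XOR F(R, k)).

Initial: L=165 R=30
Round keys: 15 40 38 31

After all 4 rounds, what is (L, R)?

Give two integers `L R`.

Round 1 (k=15): L=30 R=108
Round 2 (k=40): L=108 R=249
Round 3 (k=38): L=249 R=145
Round 4 (k=31): L=145 R=111

Answer: 145 111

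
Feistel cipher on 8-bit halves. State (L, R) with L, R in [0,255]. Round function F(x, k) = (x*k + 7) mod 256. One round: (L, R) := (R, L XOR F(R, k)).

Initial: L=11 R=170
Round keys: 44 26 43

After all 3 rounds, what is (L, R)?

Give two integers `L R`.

Answer: 229 74

Derivation:
Round 1 (k=44): L=170 R=52
Round 2 (k=26): L=52 R=229
Round 3 (k=43): L=229 R=74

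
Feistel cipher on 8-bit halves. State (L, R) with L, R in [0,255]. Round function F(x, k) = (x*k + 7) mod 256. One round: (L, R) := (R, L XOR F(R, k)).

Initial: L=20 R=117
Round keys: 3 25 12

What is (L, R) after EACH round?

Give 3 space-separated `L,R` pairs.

Round 1 (k=3): L=117 R=114
Round 2 (k=25): L=114 R=92
Round 3 (k=12): L=92 R=37

Answer: 117,114 114,92 92,37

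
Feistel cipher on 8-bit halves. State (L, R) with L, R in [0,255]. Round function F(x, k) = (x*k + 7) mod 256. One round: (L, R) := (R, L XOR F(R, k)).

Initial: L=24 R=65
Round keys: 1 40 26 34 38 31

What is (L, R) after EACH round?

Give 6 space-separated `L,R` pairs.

Round 1 (k=1): L=65 R=80
Round 2 (k=40): L=80 R=198
Round 3 (k=26): L=198 R=115
Round 4 (k=34): L=115 R=139
Round 5 (k=38): L=139 R=218
Round 6 (k=31): L=218 R=230

Answer: 65,80 80,198 198,115 115,139 139,218 218,230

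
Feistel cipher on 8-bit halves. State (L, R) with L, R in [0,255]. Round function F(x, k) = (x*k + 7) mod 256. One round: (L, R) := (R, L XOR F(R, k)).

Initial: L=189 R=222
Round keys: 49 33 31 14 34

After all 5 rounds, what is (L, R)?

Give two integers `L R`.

Round 1 (k=49): L=222 R=56
Round 2 (k=33): L=56 R=225
Round 3 (k=31): L=225 R=126
Round 4 (k=14): L=126 R=10
Round 5 (k=34): L=10 R=37

Answer: 10 37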